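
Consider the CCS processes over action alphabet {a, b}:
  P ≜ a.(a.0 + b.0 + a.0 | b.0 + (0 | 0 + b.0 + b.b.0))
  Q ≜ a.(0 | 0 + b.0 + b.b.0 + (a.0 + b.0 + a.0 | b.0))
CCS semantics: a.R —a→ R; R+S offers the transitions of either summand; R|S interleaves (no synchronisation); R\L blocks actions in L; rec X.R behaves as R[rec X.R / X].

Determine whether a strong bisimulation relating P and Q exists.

P's transition system — 7 states:
  m0 = a.(a.0 + b.0 + a.0 | b.0 + (0 | 0 + b.0 + b.b.0)) :: —a→ m1
  m1 = a.0 + b.0 + a.0 | b.0 + (0 | 0 + b.0 + b.b.0) :: —a→ m2, —a→ m3, —b→ m2, —b→ m4, —b→ m5
  m2 = 0 :: ·
  m3 = 0 | b.0 :: —b→ m6
  m4 = a.0 | 0 :: —a→ m6
  m5 = b.0 :: —b→ m2
  m6 = 0 | 0 :: ·
Q's transition system — 7 states:
  n0 = a.(0 | 0 + b.0 + b.b.0 + (a.0 + b.0 + a.0 | b.0)) :: —a→ n1
  n1 = 0 | 0 + b.0 + b.b.0 + (a.0 + b.0 + a.0 | b.0) :: —a→ n2, —a→ n3, —b→ n2, —b→ n4, —b→ n5
  n2 = 0 :: ·
  n3 = 0 | b.0 :: —b→ n6
  n4 = a.0 | 0 :: —a→ n6
  n5 = b.0 :: —b→ n2
  n6 = 0 | 0 :: ·
Partition-refinement fixed point:
  B0 = {m0, n0}
  B1 = {m1, n1}
  B2 = {m2, m6, n2, n6}
  B3 = {m4, n4}
  B4 = {m3, m5, n3, n5}
m0 ∈ B0, n0 ∈ B0 → same block

YES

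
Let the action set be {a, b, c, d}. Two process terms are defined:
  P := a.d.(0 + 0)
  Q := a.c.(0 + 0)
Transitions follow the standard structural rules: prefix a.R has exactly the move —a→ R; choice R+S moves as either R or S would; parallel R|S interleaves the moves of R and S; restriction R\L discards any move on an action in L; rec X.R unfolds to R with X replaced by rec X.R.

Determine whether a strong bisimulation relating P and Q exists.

LTS(P): 3 reachable states
  u0 = a.d.(0 + 0) :: --a--▸ u1
  u1 = d.(0 + 0) :: --d--▸ u2
  u2 = 0 + 0 :: (no moves)
LTS(Q): 3 reachable states
  v0 = a.c.(0 + 0) :: --a--▸ v1
  v1 = c.(0 + 0) :: --c--▸ v2
  v2 = 0 + 0 :: (no moves)
Bisimilarity quotient blocks:
  B0 = {u0}
  B1 = {u1}
  B2 = {u2, v2}
  B3 = {v0}
  B4 = {v1}
u0 ∈ B0, v0 ∈ B3 → different blocks

P ≁ Q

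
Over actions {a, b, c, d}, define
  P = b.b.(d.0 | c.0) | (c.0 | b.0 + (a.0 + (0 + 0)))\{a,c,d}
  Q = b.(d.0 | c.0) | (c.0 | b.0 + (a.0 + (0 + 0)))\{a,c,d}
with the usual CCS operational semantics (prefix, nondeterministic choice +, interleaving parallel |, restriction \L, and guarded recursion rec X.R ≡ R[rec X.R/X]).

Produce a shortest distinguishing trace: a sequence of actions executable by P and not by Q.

bbb

LTS(P): 12 reachable states
  s0 = b.b.(d.0 | c.0) | (c.0 | b.0 + (a.0 + (0 + 0)))\{a,c,d} ⊢ --b--▸ s1, --b--▸ s2
  s1 = b.(d.0 | c.0) | (c.0 | b.0 + (a.0 + (0 + 0)))\{a,c,d} ⊢ --b--▸ s3, --b--▸ s4
  s2 = b.b.(d.0 | c.0) | (c.0 | 0)\{a,c,d} ⊢ --b--▸ s3
  s3 = b.(d.0 | c.0) | (c.0 | 0)\{a,c,d} ⊢ --b--▸ s5
  s4 = d.0 | c.0 | (c.0 | b.0 + (a.0 + (0 + 0)))\{a,c,d} ⊢ --b--▸ s5, --c--▸ s6, --d--▸ s7
  s5 = d.0 | c.0 | (c.0 | 0)\{a,c,d} ⊢ --c--▸ s8, --d--▸ s9
  s6 = d.0 | 0 | (c.0 | b.0 + (a.0 + (0 + 0)))\{a,c,d} ⊢ --b--▸ s8, --d--▸ s10
  s7 = 0 | c.0 | (c.0 | b.0 + (a.0 + (0 + 0)))\{a,c,d} ⊢ --b--▸ s9, --c--▸ s10
  s8 = d.0 | 0 | (c.0 | 0)\{a,c,d} ⊢ --d--▸ s11
  s9 = 0 | c.0 | (c.0 | 0)\{a,c,d} ⊢ --c--▸ s11
  s10 = 0 | 0 | (c.0 | b.0 + (a.0 + (0 + 0)))\{a,c,d} ⊢ --b--▸ s11
  s11 = 0 | 0 | (c.0 | 0)\{a,c,d} ⊢ (no moves)
LTS(Q): 10 reachable states
  t0 = b.(d.0 | c.0) | (c.0 | b.0 + (a.0 + (0 + 0)))\{a,c,d} ⊢ --b--▸ t1, --b--▸ t2
  t1 = b.(d.0 | c.0) | (c.0 | 0)\{a,c,d} ⊢ --b--▸ t3
  t2 = d.0 | c.0 | (c.0 | b.0 + (a.0 + (0 + 0)))\{a,c,d} ⊢ --b--▸ t3, --c--▸ t4, --d--▸ t5
  t3 = d.0 | c.0 | (c.0 | 0)\{a,c,d} ⊢ --c--▸ t6, --d--▸ t7
  t4 = d.0 | 0 | (c.0 | b.0 + (a.0 + (0 + 0)))\{a,c,d} ⊢ --b--▸ t6, --d--▸ t8
  t5 = 0 | c.0 | (c.0 | b.0 + (a.0 + (0 + 0)))\{a,c,d} ⊢ --b--▸ t7, --c--▸ t8
  t6 = d.0 | 0 | (c.0 | 0)\{a,c,d} ⊢ --d--▸ t9
  t7 = 0 | c.0 | (c.0 | 0)\{a,c,d} ⊢ --c--▸ t9
  t8 = 0 | 0 | (c.0 | b.0 + (a.0 + (0 + 0)))\{a,c,d} ⊢ --b--▸ t9
  t9 = 0 | 0 | (c.0 | 0)\{a,c,d} ⊢ (no moves)
Run σ = ⟨bbb⟩ on P: start {s0}
  after b @ step 1: {s1, s2}
  after b @ step 2: {s3, s4}
  after b @ step 3: {s5}
  P completes σ.
Run σ = ⟨bbb⟩ on Q: start {t0}
  after b @ step 1: {t1, t2}
  after b @ step 2: {t3}
  after b @ step 3: ∅  — Q cannot continue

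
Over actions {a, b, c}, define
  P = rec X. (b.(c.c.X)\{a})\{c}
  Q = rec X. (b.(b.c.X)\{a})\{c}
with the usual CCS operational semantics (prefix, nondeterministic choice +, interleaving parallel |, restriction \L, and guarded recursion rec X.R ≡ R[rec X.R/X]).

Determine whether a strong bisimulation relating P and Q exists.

LTS(P): 2 reachable states
  u0 = rec X. (b.(c.c.X)\{a})\{c} → --b--▸ u1
  u1 = (c.c.(rec X. (b.(c.c.X)\{a})\{c}))\{a}\{c} → stopped
LTS(Q): 3 reachable states
  v0 = rec X. (b.(b.c.X)\{a})\{c} → --b--▸ v1
  v1 = (b.c.(rec X. (b.(b.c.X)\{a})\{c}))\{a}\{c} → --b--▸ v2
  v2 = (c.(rec X. (b.(b.c.X)\{a})\{c}))\{a}\{c} → stopped
Coarsest stable partition (strong bisimilarity classes):
  B0 = {u0, v1}
  B1 = {u1, v2}
  B2 = {v0}
u0 ∈ B0, v0 ∈ B2 → different blocks

NO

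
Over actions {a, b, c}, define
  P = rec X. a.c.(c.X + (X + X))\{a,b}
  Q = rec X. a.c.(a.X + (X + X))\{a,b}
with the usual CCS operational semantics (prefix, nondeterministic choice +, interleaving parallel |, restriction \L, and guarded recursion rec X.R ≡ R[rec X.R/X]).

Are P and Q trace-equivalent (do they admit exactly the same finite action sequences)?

P's transition system — 4 states:
  u0 = rec X. a.c.(c.X + (X + X))\{a,b} has moves =a=> u1
  u1 = c.(c.(rec X. a.c.(c.X + (X + X))\{a,b}) + ((rec X. a.c.(c.X + (X + X))\{a,b}) + (rec X. a.c.(c.X + (X + X))\{a,b})))\{a,b} has moves =c=> u2
  u2 = (c.(rec X. a.c.(c.X + (X + X))\{a,b}) + ((rec X. a.c.(c.X + (X + X))\{a,b}) + (rec X. a.c.(c.X + (X + X))\{a,b})))\{a,b} has moves =c=> u3
  u3 = (rec X. a.c.(c.X + (X + X))\{a,b})\{a,b} has moves stopped
Q's transition system — 3 states:
  v0 = rec X. a.c.(a.X + (X + X))\{a,b} has moves =a=> v1
  v1 = c.(a.(rec X. a.c.(a.X + (X + X))\{a,b}) + ((rec X. a.c.(a.X + (X + X))\{a,b}) + (rec X. a.c.(a.X + (X + X))\{a,b})))\{a,b} has moves =c=> v2
  v2 = (a.(rec X. a.c.(a.X + (X + X))\{a,b}) + ((rec X. a.c.(a.X + (X + X))\{a,b}) + (rec X. a.c.(a.X + (X + X))\{a,b})))\{a,b} has moves stopped
Executing acc from P (initial set {u0}):
  step 1 (a): {u1}
  step 2 (c): {u2}
  step 3 (c): {u3}
  P completes σ.
Executing acc from Q (initial set {v0}):
  step 1 (a): {v1}
  step 2 (c): {v2}
  step 3 (c): no successor for Q

traces(P) ≠ traces(Q) — witness ⟨acc⟩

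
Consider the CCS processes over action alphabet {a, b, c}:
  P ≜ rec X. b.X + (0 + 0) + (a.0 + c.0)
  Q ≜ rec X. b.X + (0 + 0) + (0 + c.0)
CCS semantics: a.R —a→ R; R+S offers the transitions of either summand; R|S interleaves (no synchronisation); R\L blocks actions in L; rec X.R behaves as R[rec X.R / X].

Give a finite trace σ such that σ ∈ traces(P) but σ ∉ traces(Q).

a

P's transition system — 2 states:
  u0 = rec X. b.X + (0 + 0) + (a.0 + c.0) | —a→ u1, —b→ u0, —c→ u1
  u1 = 0 | ∅
Q's transition system — 2 states:
  v0 = rec X. b.X + (0 + 0) + (0 + c.0) | —b→ v0, —c→ v1
  v1 = 0 | ∅
Run σ = ⟨a⟩ on P: start {u0}
  [1] a ⇒ {u1}
  P completes σ.
Run σ = ⟨a⟩ on Q: start {v0}
  [1] a ⇒ no successor for Q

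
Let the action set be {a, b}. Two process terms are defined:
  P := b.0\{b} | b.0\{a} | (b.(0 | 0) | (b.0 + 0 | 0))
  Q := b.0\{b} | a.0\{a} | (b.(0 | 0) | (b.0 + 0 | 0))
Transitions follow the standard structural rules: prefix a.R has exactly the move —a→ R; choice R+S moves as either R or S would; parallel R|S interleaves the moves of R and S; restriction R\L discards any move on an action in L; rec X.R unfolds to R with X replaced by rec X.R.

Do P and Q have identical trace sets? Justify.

trace-distinct — witness ⟨bbbb⟩

P's transition system — 16 states:
  s0 = b.0\{b} | b.0\{a} | (b.(0 | 0) | (b.0 + 0 | 0)) → —b→ s1, —b→ s2, —b→ s3, —b→ s4
  s1 = 0\{b} | b.0\{a} | (b.(0 | 0) | (b.0 + 0 | 0)) → —b→ s5, —b→ s6, —b→ s7
  s2 = b.0\{b} | 0\{a} | (b.(0 | 0) | (b.0 + 0 | 0)) → —b→ s5, —b→ s8, —b→ s9
  s3 = b.0\{b} | b.0\{a} | (0 | 0 | (b.0 + 0 | 0)) → —b→ s10, —b→ s6, —b→ s8
  s4 = b.0\{b} | b.0\{a} | (b.(0 | 0) | 0) → —b→ s10, —b→ s7, —b→ s9
  s5 = 0\{b} | 0\{a} | (b.(0 | 0) | (b.0 + 0 | 0)) → —b→ s11, —b→ s12
  s6 = 0\{b} | b.0\{a} | (0 | 0 | (b.0 + 0 | 0)) → —b→ s11, —b→ s13
  s7 = 0\{b} | b.0\{a} | (b.(0 | 0) | 0) → —b→ s12, —b→ s13
  s8 = b.0\{b} | 0\{a} | (0 | 0 | (b.0 + 0 | 0)) → —b→ s11, —b→ s14
  s9 = b.0\{b} | 0\{a} | (b.(0 | 0) | 0) → —b→ s12, —b→ s14
  s10 = b.0\{b} | b.0\{a} | (0 | 0 | 0) → —b→ s13, —b→ s14
  s11 = 0\{b} | 0\{a} | (0 | 0 | (b.0 + 0 | 0)) → —b→ s15
  s12 = 0\{b} | 0\{a} | (b.(0 | 0) | 0) → —b→ s15
  s13 = 0\{b} | b.0\{a} | (0 | 0 | 0) → —b→ s15
  s14 = b.0\{b} | 0\{a} | (0 | 0 | 0) → —b→ s15
  s15 = 0\{b} | 0\{a} | (0 | 0 | 0) → ·
Q's transition system — 16 states:
  t0 = b.0\{b} | a.0\{a} | (b.(0 | 0) | (b.0 + 0 | 0)) → —a→ t1, —b→ t2, —b→ t3, —b→ t4
  t1 = b.0\{b} | 0\{a} | (b.(0 | 0) | (b.0 + 0 | 0)) → —b→ t5, —b→ t6, —b→ t7
  t2 = 0\{b} | a.0\{a} | (b.(0 | 0) | (b.0 + 0 | 0)) → —a→ t5, —b→ t8, —b→ t9
  t3 = b.0\{b} | a.0\{a} | (0 | 0 | (b.0 + 0 | 0)) → —a→ t6, —b→ t10, —b→ t8
  t4 = b.0\{b} | a.0\{a} | (b.(0 | 0) | 0) → —a→ t7, —b→ t10, —b→ t9
  t5 = 0\{b} | 0\{a} | (b.(0 | 0) | (b.0 + 0 | 0)) → —b→ t11, —b→ t12
  t6 = b.0\{b} | 0\{a} | (0 | 0 | (b.0 + 0 | 0)) → —b→ t11, —b→ t13
  t7 = b.0\{b} | 0\{a} | (b.(0 | 0) | 0) → —b→ t12, —b→ t13
  t8 = 0\{b} | a.0\{a} | (0 | 0 | (b.0 + 0 | 0)) → —a→ t11, —b→ t14
  t9 = 0\{b} | a.0\{a} | (b.(0 | 0) | 0) → —a→ t12, —b→ t14
  t10 = b.0\{b} | a.0\{a} | (0 | 0 | 0) → —a→ t13, —b→ t14
  t11 = 0\{b} | 0\{a} | (0 | 0 | (b.0 + 0 | 0)) → —b→ t15
  t12 = 0\{b} | 0\{a} | (b.(0 | 0) | 0) → —b→ t15
  t13 = b.0\{b} | 0\{a} | (0 | 0 | 0) → —b→ t15
  t14 = 0\{b} | a.0\{a} | (0 | 0 | 0) → —a→ t15
  t15 = 0\{b} | 0\{a} | (0 | 0 | 0) → ·
Trace ⟨bbbb⟩ through P, begin at {s0}:
  [1] b ⇒ {s1, s2, s3, s4}
  [2] b ⇒ {s10, s5, s6, s7, s8, s9}
  [3] b ⇒ {s11, s12, s13, s14}
  [4] b ⇒ {s15}
  — P admits the full trace.
Trace ⟨bbbb⟩ through Q, begin at {t0}:
  [1] b ⇒ {t2, t3, t4}
  [2] b ⇒ {t10, t8, t9}
  [3] b ⇒ {t14}
  [4] b ⇒ ∅ (Q stuck)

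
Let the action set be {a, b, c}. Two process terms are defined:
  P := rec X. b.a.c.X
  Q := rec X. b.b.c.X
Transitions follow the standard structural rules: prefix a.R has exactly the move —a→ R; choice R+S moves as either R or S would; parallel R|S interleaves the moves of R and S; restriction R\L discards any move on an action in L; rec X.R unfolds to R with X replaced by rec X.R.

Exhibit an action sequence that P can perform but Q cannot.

P's transition system — 3 states:
  u0 = rec X. b.a.c.X | -b-> u1
  u1 = a.c.(rec X. b.a.c.X) | -a-> u2
  u2 = c.(rec X. b.a.c.X) | -c-> u0
Q's transition system — 3 states:
  v0 = rec X. b.b.c.X | -b-> v1
  v1 = b.c.(rec X. b.b.c.X) | -b-> v2
  v2 = c.(rec X. b.b.c.X) | -c-> v0
Executing ba from P (initial set {u0}):
  step 1 (b): {u1}
  step 2 (a): {u2}
  ✓ P
Executing ba from Q (initial set {v0}):
  step 1 (b): {v1}
  step 2 (a): ∅ (Q stuck)

ba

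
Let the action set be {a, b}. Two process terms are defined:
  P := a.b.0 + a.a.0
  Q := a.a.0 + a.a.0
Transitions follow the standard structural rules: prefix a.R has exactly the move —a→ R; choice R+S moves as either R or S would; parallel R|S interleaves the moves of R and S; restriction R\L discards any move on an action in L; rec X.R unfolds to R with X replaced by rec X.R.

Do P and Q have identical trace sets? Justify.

trace-distinct — witness ⟨ab⟩

Reachable graph of P (4 states):
  p0 = a.b.0 + a.a.0 has moves =a=> p1, =a=> p2
  p1 = a.0 has moves =a=> p3
  p2 = b.0 has moves =b=> p3
  p3 = 0 has moves (no moves)
Reachable graph of Q (3 states):
  q0 = a.a.0 + a.a.0 has moves =a=> q1
  q1 = a.0 has moves =a=> q2
  q2 = 0 has moves (no moves)
Executing ab from P (initial set {p0}):
  step 1 (a): {p1, p2}
  step 2 (b): {p3}
  — P admits the full trace.
Executing ab from Q (initial set {q0}):
  step 1 (a): {q1}
  step 2 (b): no successor for Q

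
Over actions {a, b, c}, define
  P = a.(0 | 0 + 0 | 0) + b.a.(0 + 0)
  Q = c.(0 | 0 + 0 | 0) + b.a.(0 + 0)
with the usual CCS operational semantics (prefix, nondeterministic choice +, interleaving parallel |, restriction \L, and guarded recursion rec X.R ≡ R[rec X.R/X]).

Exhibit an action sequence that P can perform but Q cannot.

a

LTS(P): 4 reachable states
  s0 = a.(0 | 0 + 0 | 0) + b.a.(0 + 0) → -a-> s1, -b-> s2
  s1 = 0 | 0 + 0 | 0 → deadlocked
  s2 = a.(0 + 0) → -a-> s3
  s3 = 0 + 0 → deadlocked
LTS(Q): 4 reachable states
  t0 = c.(0 | 0 + 0 | 0) + b.a.(0 + 0) → -b-> t1, -c-> t2
  t1 = a.(0 + 0) → -a-> t3
  t2 = 0 | 0 + 0 | 0 → deadlocked
  t3 = 0 + 0 → deadlocked
Trace ⟨a⟩ through P, begin at {s0}:
  after a @ step 1: {s1}
  — P admits the full trace.
Trace ⟨a⟩ through Q, begin at {t0}:
  after a @ step 1: ∅  — Q cannot continue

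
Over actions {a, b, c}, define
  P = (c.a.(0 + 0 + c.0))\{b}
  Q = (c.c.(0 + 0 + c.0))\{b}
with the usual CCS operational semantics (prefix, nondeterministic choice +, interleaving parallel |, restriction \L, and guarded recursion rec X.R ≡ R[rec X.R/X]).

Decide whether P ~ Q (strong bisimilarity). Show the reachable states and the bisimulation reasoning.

LTS(P): 4 reachable states
  p0 = (c.a.(0 + 0 + c.0))\{b} has moves --c--▸ p1
  p1 = (a.(0 + 0 + c.0))\{b} has moves --a--▸ p2
  p2 = (0 + 0 + c.0)\{b} has moves --c--▸ p3
  p3 = 0\{b} has moves stopped
LTS(Q): 4 reachable states
  q0 = (c.c.(0 + 0 + c.0))\{b} has moves --c--▸ q1
  q1 = (c.(0 + 0 + c.0))\{b} has moves --c--▸ q2
  q2 = (0 + 0 + c.0)\{b} has moves --c--▸ q3
  q3 = 0\{b} has moves stopped
Partition-refinement fixed point:
  B0 = {p0}
  B1 = {p1}
  B2 = {p2, q2}
  B3 = {p3, q3}
  B4 = {q0}
  B5 = {q1}
p0 ∈ B0, q0 ∈ B4 → different blocks

NO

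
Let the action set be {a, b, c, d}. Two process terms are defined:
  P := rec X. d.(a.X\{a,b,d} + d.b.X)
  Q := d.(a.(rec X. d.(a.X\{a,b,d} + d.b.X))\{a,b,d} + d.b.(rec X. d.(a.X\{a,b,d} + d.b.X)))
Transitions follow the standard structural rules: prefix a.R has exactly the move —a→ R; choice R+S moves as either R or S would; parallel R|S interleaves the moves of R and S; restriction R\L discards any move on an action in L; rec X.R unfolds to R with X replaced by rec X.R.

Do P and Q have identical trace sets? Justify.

Reachable graph of P (4 states):
  m0 = rec X. d.(a.X\{a,b,d} + d.b.X) ⊢ —d→ m1
  m1 = a.(rec X. d.(a.X\{a,b,d} + d.b.X))\{a,b,d} + d.b.(rec X. d.(a.X\{a,b,d} + d.b.X)) ⊢ —a→ m2, —d→ m3
  m2 = (rec X. d.(a.X\{a,b,d} + d.b.X))\{a,b,d} ⊢ stopped
  m3 = b.(rec X. d.(a.X\{a,b,d} + d.b.X)) ⊢ —b→ m0
Reachable graph of Q (5 states):
  n0 = d.(a.(rec X. d.(a.X\{a,b,d} + d.b.X))\{a,b,d} + d.b.(rec X. d.(a.X\{a,b,d} + d.b.X))) ⊢ —d→ n1
  n1 = a.(rec X. d.(a.X\{a,b,d} + d.b.X))\{a,b,d} + d.b.(rec X. d.(a.X\{a,b,d} + d.b.X)) ⊢ —a→ n2, —d→ n3
  n2 = (rec X. d.(a.X\{a,b,d} + d.b.X))\{a,b,d} ⊢ stopped
  n3 = b.(rec X. d.(a.X\{a,b,d} + d.b.X)) ⊢ —b→ n4
  n4 = rec X. d.(a.X\{a,b,d} + d.b.X) ⊢ —d→ n1
Partition-refinement fixed point:
  B0 = {m0, n0, n4}
  B1 = {m1, n1}
  B2 = {m3, n3}
  B3 = {m2, n2}
m0 ∈ B0, n0 ∈ B0 → same block
Bisimilar ⇒ trace-equivalent.

traces(P) = traces(Q)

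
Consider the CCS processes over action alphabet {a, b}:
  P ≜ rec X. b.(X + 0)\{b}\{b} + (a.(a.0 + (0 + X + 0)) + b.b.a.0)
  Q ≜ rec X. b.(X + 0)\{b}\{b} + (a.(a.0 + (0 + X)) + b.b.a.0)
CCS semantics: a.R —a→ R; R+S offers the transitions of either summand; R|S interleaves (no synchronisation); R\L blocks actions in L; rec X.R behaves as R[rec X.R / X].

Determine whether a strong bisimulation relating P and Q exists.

YES

P's transition system — 8 states:
  s0 = rec X. b.(X + 0)\{b}\{b} + (a.(a.0 + (0 + X + 0)) + b.b.a.0) | ··a··> s1, ··b··> s2, ··b··> s3
  s1 = a.0 + (0 + (rec X. b.(X + 0)\{b}\{b} + (a.(a.0 + (0 + X + 0)) + b.b.a.0)) + 0) | ··a··> s1, ··a··> s4, ··b··> s2, ··b··> s3
  s2 = ((rec X. b.(X + 0)\{b}\{b} + (a.(a.0 + (0 + X + 0)) + b.b.a.0)) + 0)\{b}\{b} | ··a··> s5
  s3 = b.a.0 | ··b··> s6
  s4 = 0 | deadlocked
  s5 = (a.0 + (0 + (rec X. b.(X + 0)\{b}\{b} + (a.(a.0 + (0 + X + 0)) + b.b.a.0)) + 0))\{b}\{b} | ··a··> s5, ··a··> s7
  s6 = a.0 | ··a··> s4
  s7 = 0\{b}\{b} | deadlocked
Q's transition system — 8 states:
  t0 = rec X. b.(X + 0)\{b}\{b} + (a.(a.0 + (0 + X)) + b.b.a.0) | ··a··> t1, ··b··> t2, ··b··> t3
  t1 = a.0 + (0 + (rec X. b.(X + 0)\{b}\{b} + (a.(a.0 + (0 + X)) + b.b.a.0))) | ··a··> t1, ··a··> t4, ··b··> t2, ··b··> t3
  t2 = ((rec X. b.(X + 0)\{b}\{b} + (a.(a.0 + (0 + X)) + b.b.a.0)) + 0)\{b}\{b} | ··a··> t5
  t3 = b.a.0 | ··b··> t6
  t4 = 0 | deadlocked
  t5 = (a.0 + (0 + (rec X. b.(X + 0)\{b}\{b} + (a.(a.0 + (0 + X)) + b.b.a.0))))\{b}\{b} | ··a··> t5, ··a··> t7
  t6 = a.0 | ··a··> t4
  t7 = 0\{b}\{b} | deadlocked
Bisimilarity quotient blocks:
  B0 = {s0, t0}
  B1 = {s2, t2}
  B2 = {s5, t5}
  B3 = {s4, s7, t4, t7}
  B4 = {s1, t1}
  B5 = {s3, t3}
  B6 = {s6, t6}
s0 ∈ B0, t0 ∈ B0 → same block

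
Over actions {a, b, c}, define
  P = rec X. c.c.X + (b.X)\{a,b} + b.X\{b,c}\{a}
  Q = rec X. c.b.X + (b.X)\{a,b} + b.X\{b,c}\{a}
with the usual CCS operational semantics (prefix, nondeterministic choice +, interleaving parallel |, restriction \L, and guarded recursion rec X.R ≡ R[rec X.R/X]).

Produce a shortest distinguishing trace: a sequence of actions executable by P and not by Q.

LTS(P): 3 reachable states
  s0 = rec X. c.c.X + (b.X)\{a,b} + b.X\{b,c}\{a} has moves —b→ s1, —c→ s2
  s1 = (rec X. c.c.X + (b.X)\{a,b} + b.X\{b,c}\{a})\{b,c}\{a} has moves stopped
  s2 = c.(rec X. c.c.X + (b.X)\{a,b} + b.X\{b,c}\{a}) has moves —c→ s0
LTS(Q): 3 reachable states
  t0 = rec X. c.b.X + (b.X)\{a,b} + b.X\{b,c}\{a} has moves —b→ t1, —c→ t2
  t1 = (rec X. c.b.X + (b.X)\{a,b} + b.X\{b,c}\{a})\{b,c}\{a} has moves stopped
  t2 = b.(rec X. c.b.X + (b.X)\{a,b} + b.X\{b,c}\{a}) has moves —b→ t0
Run σ = ⟨cc⟩ on P: start {s0}
  step 1 (c): {s2}
  step 2 (c): {s0}
  — P admits the full trace.
Run σ = ⟨cc⟩ on Q: start {t0}
  step 1 (c): {t2}
  step 2 (c): ∅ (Q stuck)

cc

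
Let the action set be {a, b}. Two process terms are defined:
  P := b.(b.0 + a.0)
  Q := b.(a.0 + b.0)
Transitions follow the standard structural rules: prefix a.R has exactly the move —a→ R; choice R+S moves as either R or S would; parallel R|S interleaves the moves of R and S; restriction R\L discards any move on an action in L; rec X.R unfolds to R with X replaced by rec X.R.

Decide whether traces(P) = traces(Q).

trace-equivalent

P's transition system — 3 states:
  s0 = b.(b.0 + a.0) | —b→ s1
  s1 = b.0 + a.0 | —a→ s2, —b→ s2
  s2 = 0 | ∅
Q's transition system — 3 states:
  t0 = b.(a.0 + b.0) | —b→ t1
  t1 = a.0 + b.0 | —a→ t2, —b→ t2
  t2 = 0 | ∅
Bisimilarity quotient blocks:
  B0 = {s0, t0}
  B1 = {s1, t1}
  B2 = {s2, t2}
s0 ∈ B0, t0 ∈ B0 → same block
Bisimilar ⇒ trace-equivalent.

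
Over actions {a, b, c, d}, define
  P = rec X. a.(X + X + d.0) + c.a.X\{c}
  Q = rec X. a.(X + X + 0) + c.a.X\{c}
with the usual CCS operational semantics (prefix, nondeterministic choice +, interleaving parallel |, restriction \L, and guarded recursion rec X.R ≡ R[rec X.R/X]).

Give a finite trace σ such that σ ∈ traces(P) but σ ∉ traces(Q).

ad

LTS(P): 7 reachable states
  p0 = rec X. a.(X + X + d.0) + c.a.X\{c} has moves —a→ p1, —c→ p2
  p1 = (rec X. a.(X + X + d.0) + c.a.X\{c}) + (rec X. a.(X + X + d.0) + c.a.X\{c}) + d.0 has moves —a→ p1, —c→ p2, —d→ p3
  p2 = a.(rec X. a.(X + X + d.0) + c.a.X\{c})\{c} has moves —a→ p4
  p3 = 0 has moves (no moves)
  p4 = (rec X. a.(X + X + d.0) + c.a.X\{c})\{c} has moves —a→ p5
  p5 = ((rec X. a.(X + X + d.0) + c.a.X\{c}) + (rec X. a.(X + X + d.0) + c.a.X\{c}) + d.0)\{c} has moves —a→ p5, —d→ p6
  p6 = 0\{c} has moves (no moves)
LTS(Q): 5 reachable states
  q0 = rec X. a.(X + X + 0) + c.a.X\{c} has moves —a→ q1, —c→ q2
  q1 = (rec X. a.(X + X + 0) + c.a.X\{c}) + (rec X. a.(X + X + 0) + c.a.X\{c}) + 0 has moves —a→ q1, —c→ q2
  q2 = a.(rec X. a.(X + X + 0) + c.a.X\{c})\{c} has moves —a→ q3
  q3 = (rec X. a.(X + X + 0) + c.a.X\{c})\{c} has moves —a→ q4
  q4 = ((rec X. a.(X + X + 0) + c.a.X\{c}) + (rec X. a.(X + X + 0) + c.a.X\{c}) + 0)\{c} has moves —a→ q4
Run σ = ⟨ad⟩ on P: start {p0}
  [1] a ⇒ {p1}
  [2] d ⇒ {p3}
  — P admits the full trace.
Run σ = ⟨ad⟩ on Q: start {q0}
  [1] a ⇒ {q1}
  [2] d ⇒ ∅  — Q cannot continue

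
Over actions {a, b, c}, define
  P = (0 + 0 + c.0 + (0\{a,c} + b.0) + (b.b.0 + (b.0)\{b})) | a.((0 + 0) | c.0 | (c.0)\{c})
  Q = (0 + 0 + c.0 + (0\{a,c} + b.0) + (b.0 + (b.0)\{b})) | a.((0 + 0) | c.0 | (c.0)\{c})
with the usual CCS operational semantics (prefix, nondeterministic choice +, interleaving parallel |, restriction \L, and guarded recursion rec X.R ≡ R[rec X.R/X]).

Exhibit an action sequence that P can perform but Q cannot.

Reachable graph of P (9 states):
  s0 = (0 + 0 + c.0 + (0\{a,c} + b.0) + (b.b.0 + (b.0)\{b})) | a.((0 + 0) | c.0 | (c.0)\{c}) :: =a=> s1, =b=> s2, =b=> s3, =c=> s2
  s1 = (0 + 0 + c.0 + (0\{a,c} + b.0) + (b.b.0 + (b.0)\{b})) | ((0 + 0) | c.0 | (c.0)\{c}) :: =b=> s4, =b=> s5, =c=> s4, =c=> s6
  s2 = 0 | a.((0 + 0) | c.0 | (c.0)\{c}) :: =a=> s4
  s3 = b.0 | a.((0 + 0) | c.0 | (c.0)\{c}) :: =a=> s5, =b=> s2
  s4 = 0 | ((0 + 0) | c.0 | (c.0)\{c}) :: =c=> s7
  s5 = b.0 | ((0 + 0) | c.0 | (c.0)\{c}) :: =b=> s4, =c=> s8
  s6 = (0 + 0 + c.0 + (0\{a,c} + b.0) + (b.b.0 + (b.0)\{b})) | ((0 + 0) | 0 | (c.0)\{c}) :: =b=> s7, =b=> s8, =c=> s7
  s7 = 0 | ((0 + 0) | 0 | (c.0)\{c}) :: stopped
  s8 = b.0 | ((0 + 0) | 0 | (c.0)\{c}) :: =b=> s7
Reachable graph of Q (6 states):
  t0 = (0 + 0 + c.0 + (0\{a,c} + b.0) + (b.0 + (b.0)\{b})) | a.((0 + 0) | c.0 | (c.0)\{c}) :: =a=> t1, =b=> t2, =c=> t2
  t1 = (0 + 0 + c.0 + (0\{a,c} + b.0) + (b.0 + (b.0)\{b})) | ((0 + 0) | c.0 | (c.0)\{c}) :: =b=> t3, =c=> t3, =c=> t4
  t2 = 0 | a.((0 + 0) | c.0 | (c.0)\{c}) :: =a=> t3
  t3 = 0 | ((0 + 0) | c.0 | (c.0)\{c}) :: =c=> t5
  t4 = (0 + 0 + c.0 + (0\{a,c} + b.0) + (b.0 + (b.0)\{b})) | ((0 + 0) | 0 | (c.0)\{c}) :: =b=> t5, =c=> t5
  t5 = 0 | ((0 + 0) | 0 | (c.0)\{c}) :: stopped
Executing bb from P (initial set {s0}):
  step 1 (b): {s2, s3}
  step 2 (b): {s2}
  P completes σ.
Executing bb from Q (initial set {t0}):
  step 1 (b): {t2}
  step 2 (b): ∅  — Q cannot continue

bb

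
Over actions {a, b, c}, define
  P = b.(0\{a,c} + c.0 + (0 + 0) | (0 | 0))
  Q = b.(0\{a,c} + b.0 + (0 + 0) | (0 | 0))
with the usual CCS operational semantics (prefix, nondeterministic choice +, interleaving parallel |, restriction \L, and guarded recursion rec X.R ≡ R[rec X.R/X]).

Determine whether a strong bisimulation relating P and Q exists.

NO

LTS(P): 3 reachable states
  u0 = b.(0\{a,c} + c.0 + (0 + 0) | (0 | 0)) :: -b-> u1
  u1 = 0\{a,c} + c.0 + (0 + 0) | (0 | 0) :: -c-> u2
  u2 = 0 :: stopped
LTS(Q): 3 reachable states
  v0 = b.(0\{a,c} + b.0 + (0 + 0) | (0 | 0)) :: -b-> v1
  v1 = 0\{a,c} + b.0 + (0 + 0) | (0 | 0) :: -b-> v2
  v2 = 0 :: stopped
Bisimilarity quotient blocks:
  B0 = {u0}
  B1 = {u1}
  B2 = {u2, v2}
  B3 = {v0}
  B4 = {v1}
u0 ∈ B0, v0 ∈ B3 → different blocks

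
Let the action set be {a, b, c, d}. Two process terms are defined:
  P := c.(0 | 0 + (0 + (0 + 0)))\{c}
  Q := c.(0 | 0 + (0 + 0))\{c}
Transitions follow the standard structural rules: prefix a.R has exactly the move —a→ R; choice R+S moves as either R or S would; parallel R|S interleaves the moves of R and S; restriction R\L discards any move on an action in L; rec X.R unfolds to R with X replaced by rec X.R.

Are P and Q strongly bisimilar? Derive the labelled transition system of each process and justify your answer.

YES

LTS(P): 2 reachable states
  p0 = c.(0 | 0 + (0 + (0 + 0)))\{c} → --c--▸ p1
  p1 = (0 | 0 + (0 + (0 + 0)))\{c} → deadlocked
LTS(Q): 2 reachable states
  q0 = c.(0 | 0 + (0 + 0))\{c} → --c--▸ q1
  q1 = (0 | 0 + (0 + 0))\{c} → deadlocked
Bisimilarity quotient blocks:
  B0 = {p0, q0}
  B1 = {p1, q1}
p0 ∈ B0, q0 ∈ B0 → same block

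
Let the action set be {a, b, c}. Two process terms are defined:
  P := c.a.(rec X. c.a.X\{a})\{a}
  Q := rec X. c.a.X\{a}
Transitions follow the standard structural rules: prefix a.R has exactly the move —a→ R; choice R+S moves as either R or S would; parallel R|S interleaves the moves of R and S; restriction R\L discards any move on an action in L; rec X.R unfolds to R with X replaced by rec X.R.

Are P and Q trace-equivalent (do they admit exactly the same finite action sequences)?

P's transition system — 4 states:
  s0 = c.a.(rec X. c.a.X\{a})\{a} has moves --c--▸ s1
  s1 = a.(rec X. c.a.X\{a})\{a} has moves --a--▸ s2
  s2 = (rec X. c.a.X\{a})\{a} has moves --c--▸ s3
  s3 = (a.(rec X. c.a.X\{a})\{a})\{a} has moves ·
Q's transition system — 4 states:
  t0 = rec X. c.a.X\{a} has moves --c--▸ t1
  t1 = a.(rec X. c.a.X\{a})\{a} has moves --a--▸ t2
  t2 = (rec X. c.a.X\{a})\{a} has moves --c--▸ t3
  t3 = (a.(rec X. c.a.X\{a})\{a})\{a} has moves ·
Bisimilarity quotient blocks:
  B0 = {s0, t0}
  B1 = {s1, t1}
  B2 = {s2, t2}
  B3 = {s3, t3}
s0 ∈ B0, t0 ∈ B0 → same block
Bisimilar ⇒ trace-equivalent.

YES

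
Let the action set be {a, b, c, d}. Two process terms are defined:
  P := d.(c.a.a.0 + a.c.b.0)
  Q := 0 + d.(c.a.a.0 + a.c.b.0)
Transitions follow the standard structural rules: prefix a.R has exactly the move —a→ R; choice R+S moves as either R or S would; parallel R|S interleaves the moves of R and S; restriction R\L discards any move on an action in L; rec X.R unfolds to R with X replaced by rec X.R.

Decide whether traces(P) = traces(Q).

traces(P) = traces(Q)

P's transition system — 7 states:
  m0 = d.(c.a.a.0 + a.c.b.0) ⊢ —d→ m1
  m1 = c.a.a.0 + a.c.b.0 ⊢ —a→ m2, —c→ m3
  m2 = c.b.0 ⊢ —c→ m4
  m3 = a.a.0 ⊢ —a→ m5
  m4 = b.0 ⊢ —b→ m6
  m5 = a.0 ⊢ —a→ m6
  m6 = 0 ⊢ (no moves)
Q's transition system — 7 states:
  n0 = 0 + d.(c.a.a.0 + a.c.b.0) ⊢ —d→ n1
  n1 = c.a.a.0 + a.c.b.0 ⊢ —a→ n2, —c→ n3
  n2 = c.b.0 ⊢ —c→ n4
  n3 = a.a.0 ⊢ —a→ n5
  n4 = b.0 ⊢ —b→ n6
  n5 = a.0 ⊢ —a→ n6
  n6 = 0 ⊢ (no moves)
Coarsest stable partition (strong bisimilarity classes):
  B0 = {m0, n0}
  B1 = {m1, n1}
  B2 = {m3, n3}
  B3 = {m5, n5}
  B4 = {m6, n6}
  B5 = {m2, n2}
  B6 = {m4, n4}
m0 ∈ B0, n0 ∈ B0 → same block
Bisimilar ⇒ trace-equivalent.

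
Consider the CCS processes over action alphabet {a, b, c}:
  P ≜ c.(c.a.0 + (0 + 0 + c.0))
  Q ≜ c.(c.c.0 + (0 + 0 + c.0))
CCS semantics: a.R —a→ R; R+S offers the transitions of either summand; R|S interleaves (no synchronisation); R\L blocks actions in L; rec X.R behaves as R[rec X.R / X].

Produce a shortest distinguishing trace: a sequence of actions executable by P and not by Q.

cca

LTS(P): 4 reachable states
  u0 = c.(c.a.0 + (0 + 0 + c.0)) has moves —c→ u1
  u1 = c.a.0 + (0 + 0 + c.0) has moves —c→ u2, —c→ u3
  u2 = 0 has moves stopped
  u3 = a.0 has moves —a→ u2
LTS(Q): 4 reachable states
  v0 = c.(c.c.0 + (0 + 0 + c.0)) has moves —c→ v1
  v1 = c.c.0 + (0 + 0 + c.0) has moves —c→ v2, —c→ v3
  v2 = 0 has moves stopped
  v3 = c.0 has moves —c→ v2
Run σ = ⟨cca⟩ on P: start {u0}
  after c @ step 1: {u1}
  after c @ step 2: {u2, u3}
  after a @ step 3: {u2}
  P completes σ.
Run σ = ⟨cca⟩ on Q: start {v0}
  after c @ step 1: {v1}
  after c @ step 2: {v2, v3}
  after a @ step 3: ∅ (Q stuck)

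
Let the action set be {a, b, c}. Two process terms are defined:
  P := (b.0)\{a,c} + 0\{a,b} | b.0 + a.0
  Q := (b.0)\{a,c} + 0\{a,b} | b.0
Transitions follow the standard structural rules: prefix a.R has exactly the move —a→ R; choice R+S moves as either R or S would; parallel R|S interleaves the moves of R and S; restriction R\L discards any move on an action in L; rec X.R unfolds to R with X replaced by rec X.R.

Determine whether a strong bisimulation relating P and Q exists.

not bisimilar

Reachable graph of P (4 states):
  m0 = (b.0)\{a,c} + 0\{a,b} | b.0 + a.0 | ··a··> m1, ··b··> m2, ··b··> m3
  m1 = 0 | ∅
  m2 = 0\{a,b} | 0 | ∅
  m3 = 0\{a,c} | ∅
Reachable graph of Q (3 states):
  n0 = (b.0)\{a,c} + 0\{a,b} | b.0 | ··b··> n1, ··b··> n2
  n1 = 0\{a,b} | 0 | ∅
  n2 = 0\{a,c} | ∅
Partition-refinement fixed point:
  B0 = {m0}
  B1 = {m1, m2, m3, n1, n2}
  B2 = {n0}
m0 ∈ B0, n0 ∈ B2 → different blocks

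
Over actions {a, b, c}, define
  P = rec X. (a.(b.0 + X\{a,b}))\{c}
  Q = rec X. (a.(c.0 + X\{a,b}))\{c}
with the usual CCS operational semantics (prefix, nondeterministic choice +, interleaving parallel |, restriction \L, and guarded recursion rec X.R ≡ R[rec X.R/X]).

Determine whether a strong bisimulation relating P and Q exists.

Reachable graph of P (3 states):
  u0 = rec X. (a.(b.0 + X\{a,b}))\{c} :: --a--▸ u1
  u1 = (b.0 + (rec X. (a.(b.0 + X\{a,b}))\{c})\{a,b})\{c} :: --b--▸ u2
  u2 = 0\{c} :: ·
Reachable graph of Q (2 states):
  v0 = rec X. (a.(c.0 + X\{a,b}))\{c} :: --a--▸ v1
  v1 = (c.0 + (rec X. (a.(c.0 + X\{a,b}))\{c})\{a,b})\{c} :: ·
Bisimilarity quotient blocks:
  B0 = {u0}
  B1 = {u1}
  B2 = {u2, v1}
  B3 = {v0}
u0 ∈ B0, v0 ∈ B3 → different blocks

NO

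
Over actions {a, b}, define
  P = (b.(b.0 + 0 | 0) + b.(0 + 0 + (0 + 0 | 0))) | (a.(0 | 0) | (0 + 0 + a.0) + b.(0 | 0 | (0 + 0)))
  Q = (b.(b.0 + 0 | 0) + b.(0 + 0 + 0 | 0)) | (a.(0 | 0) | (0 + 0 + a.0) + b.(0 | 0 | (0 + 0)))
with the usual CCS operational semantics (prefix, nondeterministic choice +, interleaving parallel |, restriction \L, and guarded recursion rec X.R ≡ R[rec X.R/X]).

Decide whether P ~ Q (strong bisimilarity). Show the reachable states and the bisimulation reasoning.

P ~ Q

Reachable graph of P (20 states):
  m0 = (b.(b.0 + 0 | 0) + b.(0 + 0 + (0 + 0 | 0))) | (a.(0 | 0) | (0 + 0 + a.0) + b.(0 | 0 | (0 + 0))) :: --a--▸ m1, --a--▸ m2, --b--▸ m3, --b--▸ m4, --b--▸ m5
  m1 = (b.(b.0 + 0 | 0) + b.(0 + 0 + (0 + 0 | 0))) | (0 | 0 | (0 + 0 + a.0)) :: --a--▸ m6, --b--▸ m7, --b--▸ m8
  m2 = (b.(b.0 + 0 | 0) + b.(0 + 0 + (0 + 0 | 0))) | (a.(0 | 0) | 0) :: --a--▸ m6, --b--▸ m10, --b--▸ m9
  m3 = (0 + 0 + (0 + 0 | 0)) | (a.(0 | 0) | (0 + 0 + a.0) + b.(0 | 0 | (0 + 0))) :: --a--▸ m7, --a--▸ m9, --b--▸ m11
  m4 = (b.(b.0 + 0 | 0) + b.(0 + 0 + (0 + 0 | 0))) | (0 | 0 | (0 + 0)) :: --b--▸ m11, --b--▸ m12
  m5 = (b.0 + 0 | 0) | (a.(0 | 0) | (0 + 0 + a.0) + b.(0 | 0 | (0 + 0))) :: --a--▸ m10, --a--▸ m8, --b--▸ m12, --b--▸ m13
  m6 = (b.(b.0 + 0 | 0) + b.(0 + 0 + (0 + 0 | 0))) | (0 | 0 | 0) :: --b--▸ m14, --b--▸ m15
  m7 = (0 + 0 + (0 + 0 | 0)) | (0 | 0 | (0 + 0 + a.0)) :: --a--▸ m14
  m8 = (b.0 + 0 | 0) | (0 | 0 | (0 + 0 + a.0)) :: --a--▸ m15, --b--▸ m16
  m9 = (0 + 0 + (0 + 0 | 0)) | (a.(0 | 0) | 0) :: --a--▸ m14
  m10 = (b.0 + 0 | 0) | (a.(0 | 0) | 0) :: --a--▸ m15, --b--▸ m17
  m11 = (0 + 0 + (0 + 0 | 0)) | (0 | 0 | (0 + 0)) :: stopped
  m12 = (b.0 + 0 | 0) | (0 | 0 | (0 + 0)) :: --b--▸ m18
  m13 = 0 | (a.(0 | 0) | (0 + 0 + a.0) + b.(0 | 0 | (0 + 0))) :: --a--▸ m16, --a--▸ m17, --b--▸ m18
  m14 = (0 + 0 + (0 + 0 | 0)) | (0 | 0 | 0) :: stopped
  m15 = (b.0 + 0 | 0) | (0 | 0 | 0) :: --b--▸ m19
  m16 = 0 | (0 | 0 | (0 + 0 + a.0)) :: --a--▸ m19
  m17 = 0 | (a.(0 | 0) | 0) :: --a--▸ m19
  m18 = 0 | (0 | 0 | (0 + 0)) :: stopped
  m19 = 0 | (0 | 0 | 0) :: stopped
Reachable graph of Q (20 states):
  n0 = (b.(b.0 + 0 | 0) + b.(0 + 0 + 0 | 0)) | (a.(0 | 0) | (0 + 0 + a.0) + b.(0 | 0 | (0 + 0))) :: --a--▸ n1, --a--▸ n2, --b--▸ n3, --b--▸ n4, --b--▸ n5
  n1 = (b.(b.0 + 0 | 0) + b.(0 + 0 + 0 | 0)) | (0 | 0 | (0 + 0 + a.0)) :: --a--▸ n6, --b--▸ n7, --b--▸ n8
  n2 = (b.(b.0 + 0 | 0) + b.(0 + 0 + 0 | 0)) | (a.(0 | 0) | 0) :: --a--▸ n6, --b--▸ n10, --b--▸ n9
  n3 = (0 + 0 + 0 | 0) | (a.(0 | 0) | (0 + 0 + a.0) + b.(0 | 0 | (0 + 0))) :: --a--▸ n7, --a--▸ n9, --b--▸ n11
  n4 = (b.(b.0 + 0 | 0) + b.(0 + 0 + 0 | 0)) | (0 | 0 | (0 + 0)) :: --b--▸ n11, --b--▸ n12
  n5 = (b.0 + 0 | 0) | (a.(0 | 0) | (0 + 0 + a.0) + b.(0 | 0 | (0 + 0))) :: --a--▸ n10, --a--▸ n8, --b--▸ n12, --b--▸ n13
  n6 = (b.(b.0 + 0 | 0) + b.(0 + 0 + 0 | 0)) | (0 | 0 | 0) :: --b--▸ n14, --b--▸ n15
  n7 = (0 + 0 + 0 | 0) | (0 | 0 | (0 + 0 + a.0)) :: --a--▸ n14
  n8 = (b.0 + 0 | 0) | (0 | 0 | (0 + 0 + a.0)) :: --a--▸ n15, --b--▸ n16
  n9 = (0 + 0 + 0 | 0) | (a.(0 | 0) | 0) :: --a--▸ n14
  n10 = (b.0 + 0 | 0) | (a.(0 | 0) | 0) :: --a--▸ n15, --b--▸ n17
  n11 = (0 + 0 + 0 | 0) | (0 | 0 | (0 + 0)) :: stopped
  n12 = (b.0 + 0 | 0) | (0 | 0 | (0 + 0)) :: --b--▸ n18
  n13 = 0 | (a.(0 | 0) | (0 + 0 + a.0) + b.(0 | 0 | (0 + 0))) :: --a--▸ n16, --a--▸ n17, --b--▸ n18
  n14 = (0 + 0 + 0 | 0) | (0 | 0 | 0) :: stopped
  n15 = (b.0 + 0 | 0) | (0 | 0 | 0) :: --b--▸ n19
  n16 = 0 | (0 | 0 | (0 + 0 + a.0)) :: --a--▸ n19
  n17 = 0 | (a.(0 | 0) | 0) :: --a--▸ n19
  n18 = 0 | (0 | 0 | (0 + 0)) :: stopped
  n19 = 0 | (0 | 0 | 0) :: stopped
Partition-refinement fixed point:
  B0 = {m0, n0}
  B1 = {m4, m6, n4, n6}
  B2 = {m11, m14, m18, m19, n11, n14, n18, n19}
  B3 = {m12, m15, n12, n15}
  B4 = {m1, m2, n1, n2}
  B5 = {m10, m8, n10, n8}
  B6 = {m16, m17, m7, m9, n16, n17, n7, n9}
  B7 = {m13, m3, n13, n3}
  B8 = {m5, n5}
m0 ∈ B0, n0 ∈ B0 → same block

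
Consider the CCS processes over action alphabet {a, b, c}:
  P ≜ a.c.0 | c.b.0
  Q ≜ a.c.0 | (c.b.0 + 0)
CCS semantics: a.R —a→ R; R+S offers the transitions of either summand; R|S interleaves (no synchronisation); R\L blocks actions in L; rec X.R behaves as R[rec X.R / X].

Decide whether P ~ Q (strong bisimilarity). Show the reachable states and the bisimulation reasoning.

bisimilar

P's transition system — 9 states:
  p0 = a.c.0 | c.b.0 | -a-> p1, -c-> p2
  p1 = c.0 | c.b.0 | -c-> p3, -c-> p4
  p2 = a.c.0 | b.0 | -a-> p4, -b-> p5
  p3 = 0 | c.b.0 | -c-> p6
  p4 = c.0 | b.0 | -b-> p7, -c-> p6
  p5 = a.c.0 | 0 | -a-> p7
  p6 = 0 | b.0 | -b-> p8
  p7 = c.0 | 0 | -c-> p8
  p8 = 0 | 0 | deadlocked
Q's transition system — 9 states:
  q0 = a.c.0 | (c.b.0 + 0) | -a-> q1, -c-> q2
  q1 = c.0 | (c.b.0 + 0) | -c-> q3, -c-> q4
  q2 = a.c.0 | b.0 | -a-> q4, -b-> q5
  q3 = 0 | (c.b.0 + 0) | -c-> q6
  q4 = c.0 | b.0 | -b-> q7, -c-> q6
  q5 = a.c.0 | 0 | -a-> q7
  q6 = 0 | b.0 | -b-> q8
  q7 = c.0 | 0 | -c-> q8
  q8 = 0 | 0 | deadlocked
Partition-refinement fixed point:
  B0 = {p0, q0}
  B1 = {p1, q1}
  B2 = {p4, q4}
  B3 = {p6, q6}
  B4 = {p8, q8}
  B5 = {p7, q7}
  B6 = {p3, q3}
  B7 = {p2, q2}
  B8 = {p5, q5}
p0 ∈ B0, q0 ∈ B0 → same block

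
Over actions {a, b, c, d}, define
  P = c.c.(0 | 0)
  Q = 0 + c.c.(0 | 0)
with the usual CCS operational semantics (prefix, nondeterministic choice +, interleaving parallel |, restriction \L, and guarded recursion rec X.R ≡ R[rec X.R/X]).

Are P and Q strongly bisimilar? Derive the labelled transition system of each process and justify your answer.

Reachable graph of P (3 states):
  p0 = c.c.(0 | 0) ⊢ -c-> p1
  p1 = c.(0 | 0) ⊢ -c-> p2
  p2 = 0 | 0 ⊢ (no moves)
Reachable graph of Q (3 states):
  q0 = 0 + c.c.(0 | 0) ⊢ -c-> q1
  q1 = c.(0 | 0) ⊢ -c-> q2
  q2 = 0 | 0 ⊢ (no moves)
Partition-refinement fixed point:
  B0 = {p0, q0}
  B1 = {p1, q1}
  B2 = {p2, q2}
p0 ∈ B0, q0 ∈ B0 → same block

bisimilar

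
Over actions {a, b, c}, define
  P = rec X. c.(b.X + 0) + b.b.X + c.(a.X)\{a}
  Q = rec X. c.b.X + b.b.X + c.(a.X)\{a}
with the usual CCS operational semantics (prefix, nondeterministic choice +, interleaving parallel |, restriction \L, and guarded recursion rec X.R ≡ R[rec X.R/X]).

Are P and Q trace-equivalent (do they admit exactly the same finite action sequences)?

trace-equivalent

Reachable graph of P (4 states):
  m0 = rec X. c.(b.X + 0) + b.b.X + c.(a.X)\{a} | —b→ m1, —c→ m2, —c→ m3
  m1 = b.(rec X. c.(b.X + 0) + b.b.X + c.(a.X)\{a}) | —b→ m0
  m2 = (a.(rec X. c.(b.X + 0) + b.b.X + c.(a.X)\{a}))\{a} | ·
  m3 = b.(rec X. c.(b.X + 0) + b.b.X + c.(a.X)\{a}) + 0 | —b→ m0
Reachable graph of Q (3 states):
  n0 = rec X. c.b.X + b.b.X + c.(a.X)\{a} | —b→ n1, —c→ n1, —c→ n2
  n1 = b.(rec X. c.b.X + b.b.X + c.(a.X)\{a}) | —b→ n0
  n2 = (a.(rec X. c.b.X + b.b.X + c.(a.X)\{a}))\{a} | ·
Coarsest stable partition (strong bisimilarity classes):
  B0 = {m0, n0}
  B1 = {m1, m3, n1}
  B2 = {m2, n2}
m0 ∈ B0, n0 ∈ B0 → same block
Bisimilar ⇒ trace-equivalent.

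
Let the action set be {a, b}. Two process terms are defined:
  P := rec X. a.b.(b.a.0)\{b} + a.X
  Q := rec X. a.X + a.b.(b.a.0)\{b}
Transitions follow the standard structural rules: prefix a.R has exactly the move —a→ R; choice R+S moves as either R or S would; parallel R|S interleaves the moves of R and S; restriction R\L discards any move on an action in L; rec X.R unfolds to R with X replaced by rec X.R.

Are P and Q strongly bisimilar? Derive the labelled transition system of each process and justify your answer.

YES

LTS(P): 3 reachable states
  u0 = rec X. a.b.(b.a.0)\{b} + a.X has moves ··a··> u0, ··a··> u1
  u1 = b.(b.a.0)\{b} has moves ··b··> u2
  u2 = (b.a.0)\{b} has moves deadlocked
LTS(Q): 3 reachable states
  v0 = rec X. a.X + a.b.(b.a.0)\{b} has moves ··a··> v0, ··a··> v1
  v1 = b.(b.a.0)\{b} has moves ··b··> v2
  v2 = (b.a.0)\{b} has moves deadlocked
Bisimilarity quotient blocks:
  B0 = {u0, v0}
  B1 = {u1, v1}
  B2 = {u2, v2}
u0 ∈ B0, v0 ∈ B0 → same block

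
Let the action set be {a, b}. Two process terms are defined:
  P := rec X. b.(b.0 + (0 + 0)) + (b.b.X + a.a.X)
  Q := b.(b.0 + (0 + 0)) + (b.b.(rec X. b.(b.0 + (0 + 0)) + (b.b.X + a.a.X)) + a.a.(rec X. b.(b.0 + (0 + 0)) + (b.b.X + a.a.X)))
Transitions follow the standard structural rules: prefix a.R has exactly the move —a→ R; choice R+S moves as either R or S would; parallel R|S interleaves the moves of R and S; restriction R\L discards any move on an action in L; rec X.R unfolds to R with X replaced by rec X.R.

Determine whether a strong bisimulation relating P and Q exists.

P's transition system — 5 states:
  p0 = rec X. b.(b.0 + (0 + 0)) + (b.b.X + a.a.X) → ··a··> p1, ··b··> p2, ··b··> p3
  p1 = a.(rec X. b.(b.0 + (0 + 0)) + (b.b.X + a.a.X)) → ··a··> p0
  p2 = b.(rec X. b.(b.0 + (0 + 0)) + (b.b.X + a.a.X)) → ··b··> p0
  p3 = b.0 + (0 + 0) → ··b··> p4
  p4 = 0 → deadlocked
Q's transition system — 6 states:
  q0 = b.(b.0 + (0 + 0)) + (b.b.(rec X. b.(b.0 + (0 + 0)) + (b.b.X + a.a.X)) + a.a.(rec X. b.(b.0 + (0 + 0)) + (b.b.X + a.a.X))) → ··a··> q1, ··b··> q2, ··b··> q3
  q1 = a.(rec X. b.(b.0 + (0 + 0)) + (b.b.X + a.a.X)) → ··a··> q4
  q2 = b.(rec X. b.(b.0 + (0 + 0)) + (b.b.X + a.a.X)) → ··b··> q4
  q3 = b.0 + (0 + 0) → ··b··> q5
  q4 = rec X. b.(b.0 + (0 + 0)) + (b.b.X + a.a.X) → ··a··> q1, ··b··> q2, ··b··> q3
  q5 = 0 → deadlocked
Coarsest stable partition (strong bisimilarity classes):
  B0 = {p0, q0, q4}
  B1 = {p1, q1}
  B2 = {p3, q3}
  B3 = {p4, q5}
  B4 = {p2, q2}
p0 ∈ B0, q0 ∈ B0 → same block

YES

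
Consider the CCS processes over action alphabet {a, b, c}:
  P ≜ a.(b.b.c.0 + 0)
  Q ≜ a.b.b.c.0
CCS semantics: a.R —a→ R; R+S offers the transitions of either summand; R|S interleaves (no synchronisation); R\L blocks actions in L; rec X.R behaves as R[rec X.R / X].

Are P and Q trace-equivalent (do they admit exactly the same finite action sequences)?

P's transition system — 5 states:
  u0 = a.(b.b.c.0 + 0) | =a=> u1
  u1 = b.b.c.0 + 0 | =b=> u2
  u2 = b.c.0 | =b=> u3
  u3 = c.0 | =c=> u4
  u4 = 0 | ·
Q's transition system — 5 states:
  v0 = a.b.b.c.0 | =a=> v1
  v1 = b.b.c.0 | =b=> v2
  v2 = b.c.0 | =b=> v3
  v3 = c.0 | =c=> v4
  v4 = 0 | ·
Partition-refinement fixed point:
  B0 = {u0, v0}
  B1 = {u1, v1}
  B2 = {u2, v2}
  B3 = {u3, v3}
  B4 = {u4, v4}
u0 ∈ B0, v0 ∈ B0 → same block
Bisimilar ⇒ trace-equivalent.

YES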